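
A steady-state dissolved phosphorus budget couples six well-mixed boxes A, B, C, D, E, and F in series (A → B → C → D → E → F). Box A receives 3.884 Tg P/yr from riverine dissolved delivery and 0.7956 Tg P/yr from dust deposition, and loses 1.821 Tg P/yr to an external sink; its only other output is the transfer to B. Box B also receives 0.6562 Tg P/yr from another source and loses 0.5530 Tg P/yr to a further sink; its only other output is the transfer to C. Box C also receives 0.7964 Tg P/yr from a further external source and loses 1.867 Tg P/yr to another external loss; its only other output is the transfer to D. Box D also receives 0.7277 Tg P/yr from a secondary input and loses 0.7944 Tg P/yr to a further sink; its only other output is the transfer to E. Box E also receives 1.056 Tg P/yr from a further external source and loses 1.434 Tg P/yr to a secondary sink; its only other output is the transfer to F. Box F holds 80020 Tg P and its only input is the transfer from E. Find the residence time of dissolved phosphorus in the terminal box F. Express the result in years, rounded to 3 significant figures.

Box A: F(A→B) = (3.884 + 0.7956) − 1.821 = 2.8586 Tg P/yr.
Box B: F(B→C) = (2.8586 + 0.6562) − 0.5530 = 2.9618 Tg P/yr.
Box C: F(C→D) = (2.9618 + 0.7964) − 1.867 = 1.8912 Tg P/yr.
Box D: F(D→E) = (1.8912 + 0.7277) − 0.7944 = 1.8245 Tg P/yr.
Box E: F(E→F) = (1.8245 + 1.056) − 1.434 = 1.4465 Tg P/yr.
Box F throughput = its input = 1.4465 Tg P/yr; τ = 80020 / 1.4465 = 55320 yr.

55300 yr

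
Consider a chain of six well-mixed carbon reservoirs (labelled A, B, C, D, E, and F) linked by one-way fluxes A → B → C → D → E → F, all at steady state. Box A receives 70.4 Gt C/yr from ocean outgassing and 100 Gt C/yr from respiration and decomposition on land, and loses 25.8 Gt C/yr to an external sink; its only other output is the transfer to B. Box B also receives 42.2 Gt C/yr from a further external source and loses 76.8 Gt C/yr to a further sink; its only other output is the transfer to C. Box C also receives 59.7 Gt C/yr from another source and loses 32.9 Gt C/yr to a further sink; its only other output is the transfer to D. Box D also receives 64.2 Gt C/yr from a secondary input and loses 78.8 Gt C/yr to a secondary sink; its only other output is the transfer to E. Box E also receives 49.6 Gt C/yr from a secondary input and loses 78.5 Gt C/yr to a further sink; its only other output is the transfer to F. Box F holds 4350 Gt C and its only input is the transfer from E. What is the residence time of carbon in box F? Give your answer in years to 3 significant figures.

46.6 yr

Box A: F(A→B) = (70.4 + 100) − 25.8 = 144.60 Gt C/yr.
Box B: F(B→C) = (144.60 + 42.2) − 76.8 = 110.00 Gt C/yr.
Box C: F(C→D) = (110.00 + 59.7) − 32.9 = 136.80 Gt C/yr.
Box D: F(D→E) = (136.80 + 64.2) − 78.8 = 122.20 Gt C/yr.
Box E: F(E→F) = (122.20 + 49.6) − 78.5 = 93.300 Gt C/yr.
Box F throughput = its input = 93.300 Gt C/yr; τ = 4350 / 93.300 = 46.62 yr.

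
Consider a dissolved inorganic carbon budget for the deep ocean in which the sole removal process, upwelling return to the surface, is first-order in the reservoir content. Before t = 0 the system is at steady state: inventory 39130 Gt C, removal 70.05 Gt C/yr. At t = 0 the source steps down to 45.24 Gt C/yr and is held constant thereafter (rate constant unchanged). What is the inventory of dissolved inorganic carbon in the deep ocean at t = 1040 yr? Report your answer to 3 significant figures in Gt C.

Residence time τ = M₀/F₀ = 558.6 yr. The eventual steady state is M_∞ = M₀·(F₁/F₀) = 39130 × 45.24/70.05 = 25271 Gt C.
The anomaly ΔM(t) = M(t) − M_∞ decays as ΔM₀·e^(−t/τ) with ΔM₀ = 39130 − 25271 = 13860 Gt C.
At t = 1040 yr, e^(−t/τ) = e^(−1.862) = 0.1554, so ΔM = 2154 Gt C and M = 25271 + 2154 = 27425 Gt C.

27400 Gt C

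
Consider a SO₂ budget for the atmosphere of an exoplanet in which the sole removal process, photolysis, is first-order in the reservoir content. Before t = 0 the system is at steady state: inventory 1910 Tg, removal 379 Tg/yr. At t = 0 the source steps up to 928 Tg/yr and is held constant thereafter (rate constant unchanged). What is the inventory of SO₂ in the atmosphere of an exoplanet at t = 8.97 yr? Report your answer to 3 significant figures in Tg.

τ = M₀/F₀ = 1910/379 = 5.040 yr; rate constant k = 1/τ.
New steady state M_∞ = F₁/k = F₁·τ = 928 × 5.040 = 4676.7 Tg.
M(t) = M_∞ + (M₀ − M_∞)·e^(−t/τ); t/τ = 8.97/5.040 = 1.780, so e^(−t/τ) = 0.1687.
M(t) = 4676.7 − 2767 × 0.1687 = 4210.1 Tg.

4210 Tg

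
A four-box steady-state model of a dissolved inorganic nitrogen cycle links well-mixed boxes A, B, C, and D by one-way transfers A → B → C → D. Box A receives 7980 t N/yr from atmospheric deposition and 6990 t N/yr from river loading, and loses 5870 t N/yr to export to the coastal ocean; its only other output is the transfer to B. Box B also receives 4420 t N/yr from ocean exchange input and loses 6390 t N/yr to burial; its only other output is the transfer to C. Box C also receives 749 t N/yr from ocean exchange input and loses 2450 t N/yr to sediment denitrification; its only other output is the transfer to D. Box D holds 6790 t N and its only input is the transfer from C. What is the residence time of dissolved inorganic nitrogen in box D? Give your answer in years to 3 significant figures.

Box A: F(A→B) = (7980 + 6990) − 5870 = 9100.0 t N/yr.
Box B: F(B→C) = (9100.0 + 4420) − 6390 = 7130.0 t N/yr.
Box C: F(C→D) = (7130.0 + 749) − 2450 = 5429.0 t N/yr.
Box D throughput = its input = 5429.0 t N/yr; τ = 6790 / 5429.0 = 1.251 yr.

1.25 yr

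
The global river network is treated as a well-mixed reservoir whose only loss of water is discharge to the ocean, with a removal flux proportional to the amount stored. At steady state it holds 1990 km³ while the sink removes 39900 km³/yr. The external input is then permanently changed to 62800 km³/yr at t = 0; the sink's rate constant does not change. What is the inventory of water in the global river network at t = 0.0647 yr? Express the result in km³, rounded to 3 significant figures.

2820 km³

The sink rate constant is k = F₀/M₀ = 39900/1990 = 20.05 yr⁻¹.
Solving dM/dt = F₁ − kM with M(0) = M₀ gives M(t) = F₁/k + (M₀ − F₁/k)·e^(−kt).
F₁/k = 62800/20.05 = 3132.1 km³; kt = 20.05 × 0.0647 = 1.297, e^(−kt) = 0.2733.
M(0.0647) = 3132.1 + (1990 − 3132.1) × 0.2733 = 3132.1 − 312.1 = 2820.0 km³.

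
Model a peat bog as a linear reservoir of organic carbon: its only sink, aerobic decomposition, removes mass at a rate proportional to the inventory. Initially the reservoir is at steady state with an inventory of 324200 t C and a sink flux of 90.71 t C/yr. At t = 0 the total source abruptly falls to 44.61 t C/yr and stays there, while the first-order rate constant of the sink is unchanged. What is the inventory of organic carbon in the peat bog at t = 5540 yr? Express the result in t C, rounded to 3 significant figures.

194000 t C

τ = M₀/F₀ = 324200/90.71 = 3574 yr; rate constant k = 1/τ.
New steady state M_∞ = F₁/k = F₁·τ = 44.61 × 3574 = 159440 t C.
M(t) = M_∞ + (M₀ − M_∞)·e^(−t/τ); t/τ = 5540/3574 = 1.550, so e^(−t/τ) = 0.2122.
M(t) = 159440 + 164800 × 0.2122 = 194410 t C.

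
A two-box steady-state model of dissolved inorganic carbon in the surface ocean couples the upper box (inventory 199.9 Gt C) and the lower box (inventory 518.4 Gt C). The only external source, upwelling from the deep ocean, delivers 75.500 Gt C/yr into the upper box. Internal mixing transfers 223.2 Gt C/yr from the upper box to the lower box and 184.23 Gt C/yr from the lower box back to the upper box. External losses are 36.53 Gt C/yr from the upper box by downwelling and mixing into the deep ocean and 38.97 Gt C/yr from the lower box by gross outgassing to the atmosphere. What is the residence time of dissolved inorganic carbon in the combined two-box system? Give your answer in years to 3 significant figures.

9.51 yr

For the system as a whole, the A↔B exchange is internal and contributes nothing to the throughput; only the external sinks remove mass.
M_total = 199.9 + 518.4 = 718.30 Gt C.
ΣF_external_out = 36.53 + 38.97 = 75.500 Gt C/yr.
τ = M_total / ΣF_ext = 718.30 / 75.500 = 9.514 yr.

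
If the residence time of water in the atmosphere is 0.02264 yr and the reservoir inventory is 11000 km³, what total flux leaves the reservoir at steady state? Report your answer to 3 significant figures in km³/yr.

F = M / τ = 11000 / 0.02264 = 485900 km³/yr.

486000 km³/yr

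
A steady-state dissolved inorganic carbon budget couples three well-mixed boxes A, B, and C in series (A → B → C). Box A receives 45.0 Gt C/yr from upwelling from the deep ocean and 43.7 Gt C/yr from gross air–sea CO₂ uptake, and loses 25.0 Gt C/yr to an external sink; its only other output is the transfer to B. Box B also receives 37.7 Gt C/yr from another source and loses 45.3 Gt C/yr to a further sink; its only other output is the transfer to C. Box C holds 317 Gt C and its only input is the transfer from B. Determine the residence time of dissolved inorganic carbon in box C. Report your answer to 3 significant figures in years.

5.65 yr

Box A: F(A→B) = (45.0 + 43.7) − 25.0 = 63.700 Gt C/yr.
Box B: F(B→C) = (63.700 + 37.7) − 45.3 = 56.100 Gt C/yr.
Box C throughput = its input = 56.100 Gt C/yr; τ = 317 / 56.100 = 5.651 yr.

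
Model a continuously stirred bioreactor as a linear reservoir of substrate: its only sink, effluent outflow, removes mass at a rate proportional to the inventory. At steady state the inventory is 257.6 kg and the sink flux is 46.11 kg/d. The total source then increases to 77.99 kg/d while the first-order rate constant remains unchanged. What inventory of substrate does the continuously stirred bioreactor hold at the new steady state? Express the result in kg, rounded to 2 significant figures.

Rate constant k = F/M = 46.11 / 257.6 = 0.1790 d⁻¹.
At the new steady state, source = k·M_new ⇒ M_new = 77.99 / 0.1790 = 435.7 kg.
(Equivalently M_new = M × F_new/F_old = 257.6 × 77.99/46.11.)

440 kg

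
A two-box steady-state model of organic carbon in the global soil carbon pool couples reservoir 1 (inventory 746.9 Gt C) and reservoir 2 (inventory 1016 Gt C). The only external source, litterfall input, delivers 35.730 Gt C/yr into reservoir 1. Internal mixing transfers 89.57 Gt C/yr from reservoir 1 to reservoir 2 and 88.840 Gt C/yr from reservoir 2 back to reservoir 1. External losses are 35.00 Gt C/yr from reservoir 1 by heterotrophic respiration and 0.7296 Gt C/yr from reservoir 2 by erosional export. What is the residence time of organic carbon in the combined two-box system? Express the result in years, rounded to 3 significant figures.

Treat the two boxes together as one reservoir: the mixing fluxes between them are internal recycling, so τ = ΣM / Σ(external losses).
M_total = 746.9 + 1016 = 1762.9 Gt C.
ΣF_external_out = 35.00 + 0.7296 = 35.730 Gt C/yr.
τ = M_total / ΣF_ext = 1762.9 / 35.730 = 49.34 yr.

49.3 yr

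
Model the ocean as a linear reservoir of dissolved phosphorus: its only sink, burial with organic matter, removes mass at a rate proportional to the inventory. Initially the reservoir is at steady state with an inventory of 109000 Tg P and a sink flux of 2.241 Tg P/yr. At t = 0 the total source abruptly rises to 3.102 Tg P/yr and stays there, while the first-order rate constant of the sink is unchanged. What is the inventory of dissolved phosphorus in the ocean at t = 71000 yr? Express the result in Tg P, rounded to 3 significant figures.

141000 Tg P

The sink rate constant is k = F₀/M₀ = 2.241/109000 = 2.056×10^-5 yr⁻¹.
Solving dM/dt = F₁ − kM with M(0) = M₀ gives M(t) = F₁/k + (M₀ − F₁/k)·e^(−kt).
F₁/k = 3.102/2.056×10^-5 = 150880 Tg P; kt = 2.056×10^-5 × 71000 = 1.460, e^(−kt) = 0.2323.
M(71000) = 150880 + (109000 − 150880) × 0.2323 = 150880 − 9728 = 141150 Tg P.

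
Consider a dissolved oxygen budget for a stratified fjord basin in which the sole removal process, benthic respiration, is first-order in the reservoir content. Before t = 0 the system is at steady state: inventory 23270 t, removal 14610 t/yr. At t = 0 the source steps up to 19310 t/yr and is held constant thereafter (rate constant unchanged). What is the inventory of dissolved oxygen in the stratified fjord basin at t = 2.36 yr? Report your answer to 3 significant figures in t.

τ = M₀/F₀ = 23270/14610 = 1.593 yr; rate constant k = 1/τ.
New steady state M_∞ = F₁/k = F₁·τ = 19310 × 1.593 = 30756 t.
M(t) = M_∞ + (M₀ − M_∞)·e^(−t/τ); t/τ = 2.36/1.593 = 1.482, so e^(−t/τ) = 0.2272.
M(t) = 30756 − 7486 × 0.2272 = 29055 t.

29100 t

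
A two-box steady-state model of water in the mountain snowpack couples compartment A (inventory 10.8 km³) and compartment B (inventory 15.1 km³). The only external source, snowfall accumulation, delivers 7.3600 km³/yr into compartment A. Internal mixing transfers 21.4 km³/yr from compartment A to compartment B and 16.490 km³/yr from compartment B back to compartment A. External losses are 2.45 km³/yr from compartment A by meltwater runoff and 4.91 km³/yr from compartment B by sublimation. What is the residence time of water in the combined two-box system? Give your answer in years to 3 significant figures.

3.52 yr

Treat the two boxes together as one reservoir: the mixing fluxes between them are internal recycling, so τ = ΣM / Σ(external losses).
M_total = 10.8 + 15.1 = 25.900 km³.
ΣF_external_out = 2.45 + 4.91 = 7.3600 km³/yr.
τ = M_total / ΣF_ext = 25.900 / 7.3600 = 3.519 yr.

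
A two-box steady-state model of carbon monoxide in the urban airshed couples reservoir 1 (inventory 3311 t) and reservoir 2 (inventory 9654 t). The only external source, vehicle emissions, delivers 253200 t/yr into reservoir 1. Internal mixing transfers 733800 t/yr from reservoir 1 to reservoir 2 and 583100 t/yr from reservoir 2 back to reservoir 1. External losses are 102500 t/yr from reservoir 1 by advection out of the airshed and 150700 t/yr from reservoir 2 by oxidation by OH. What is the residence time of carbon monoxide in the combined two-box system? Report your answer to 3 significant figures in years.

0.0512 yr

For the system as a whole, the A↔B exchange is internal and contributes nothing to the throughput; only the external sinks remove mass.
M_total = 3311 + 9654 = 12965 t.
ΣF_external_out = 102500 + 150700 = 253200 t/yr.
τ = M_total / ΣF_ext = 12965 / 253200 = 0.05120 yr.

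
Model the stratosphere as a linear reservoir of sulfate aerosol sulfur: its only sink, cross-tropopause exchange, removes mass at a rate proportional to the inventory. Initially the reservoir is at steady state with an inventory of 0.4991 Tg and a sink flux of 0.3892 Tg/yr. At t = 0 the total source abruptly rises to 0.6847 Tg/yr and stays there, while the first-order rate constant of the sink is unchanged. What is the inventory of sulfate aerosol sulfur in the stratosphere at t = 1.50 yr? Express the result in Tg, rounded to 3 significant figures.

0.760 Tg

Residence time τ = M₀/F₀ = 1.282 yr. The eventual steady state is M_∞ = M₀·(F₁/F₀) = 0.4991 × 0.6847/0.3892 = 0.87804 Tg.
The anomaly ΔM(t) = M(t) − M_∞ decays as ΔM₀·e^(−t/τ) with ΔM₀ = 0.4991 − 0.87804 = −0.3789 Tg.
At t = 1.50 yr, e^(−t/τ) = e^(−1.170) = 0.3105, so ΔM = −0.1176 Tg and M = 0.87804 − 0.1176 = 0.76040 Tg.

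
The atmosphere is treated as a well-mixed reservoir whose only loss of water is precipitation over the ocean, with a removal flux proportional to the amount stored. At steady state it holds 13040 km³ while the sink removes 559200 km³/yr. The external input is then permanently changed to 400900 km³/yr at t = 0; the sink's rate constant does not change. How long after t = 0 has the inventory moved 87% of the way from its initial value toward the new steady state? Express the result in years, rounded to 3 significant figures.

0.0476 yr

τ = M₀/F₀ = 13040/559200 = 0.02332 yr.
The remaining gap fraction is e^(−t/τ); 87% covered ⇒ e^(−t/τ) = 0.130.
t = −τ ln(0.130) = 0.02332 × 2.040 = 0.04758 yr.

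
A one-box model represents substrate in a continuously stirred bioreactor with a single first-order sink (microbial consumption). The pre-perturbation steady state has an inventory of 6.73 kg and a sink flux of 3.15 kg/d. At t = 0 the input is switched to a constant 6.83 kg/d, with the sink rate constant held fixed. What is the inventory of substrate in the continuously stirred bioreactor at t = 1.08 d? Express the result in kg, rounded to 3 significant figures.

The sink rate constant is k = F₀/M₀ = 3.15/6.73 = 0.4681 d⁻¹.
Solving dM/dt = F₁ − kM with M(0) = M₀ gives M(t) = F₁/k + (M₀ − F₁/k)·e^(−kt).
F₁/k = 6.83/0.4681 = 14.592 kg; kt = 0.4681 × 1.08 = 0.5055, e^(−kt) = 0.6032.
M(1.08) = 14.592 + (6.73 − 14.592) × 0.6032 = 14.592 − 4.743 = 9.8497 kg.

9.85 kg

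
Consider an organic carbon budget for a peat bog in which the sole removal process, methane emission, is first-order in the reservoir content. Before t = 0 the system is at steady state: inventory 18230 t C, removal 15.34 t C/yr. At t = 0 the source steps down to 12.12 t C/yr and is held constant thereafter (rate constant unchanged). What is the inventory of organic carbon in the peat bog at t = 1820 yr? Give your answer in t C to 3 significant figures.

15200 t C

τ = M₀/F₀ = 18230/15.34 = 1188 yr; rate constant k = 1/τ.
New steady state M_∞ = F₁/k = F₁·τ = 12.12 × 1188 = 14403 t C.
M(t) = M_∞ + (M₀ − M_∞)·e^(−t/τ); t/τ = 1820/1188 = 1.531, so e^(−t/τ) = 0.2162.
M(t) = 14403 + 3827 × 0.2162 = 15231 t C.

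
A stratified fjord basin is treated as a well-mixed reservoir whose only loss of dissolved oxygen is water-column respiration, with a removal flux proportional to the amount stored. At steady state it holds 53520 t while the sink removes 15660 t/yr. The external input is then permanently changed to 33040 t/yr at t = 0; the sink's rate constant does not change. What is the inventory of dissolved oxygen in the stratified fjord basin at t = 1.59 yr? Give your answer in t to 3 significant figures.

Residence time τ = M₀/F₀ = 3.418 yr. The eventual steady state is M_∞ = M₀·(F₁/F₀) = 53520 × 33040/15660 = 112920 t.
The anomaly ΔM(t) = M(t) − M_∞ decays as ΔM₀·e^(−t/τ) with ΔM₀ = 53520 − 112920 = −59400 t.
At t = 1.59 yr, e^(−t/τ) = e^(−0.4652) = 0.6280, so ΔM = −37300 t and M = 112920 − 37300 = 75617 t.

75600 t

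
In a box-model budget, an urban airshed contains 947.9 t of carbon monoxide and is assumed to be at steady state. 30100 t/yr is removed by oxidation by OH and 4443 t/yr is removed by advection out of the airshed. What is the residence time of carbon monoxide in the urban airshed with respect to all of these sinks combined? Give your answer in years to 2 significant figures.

0.027 yr

Total removal flux = 30100 + 4443 = 34543 t/yr.
τ = M / ΣF_out = 947.9 / 34543 = 0.02744 yr.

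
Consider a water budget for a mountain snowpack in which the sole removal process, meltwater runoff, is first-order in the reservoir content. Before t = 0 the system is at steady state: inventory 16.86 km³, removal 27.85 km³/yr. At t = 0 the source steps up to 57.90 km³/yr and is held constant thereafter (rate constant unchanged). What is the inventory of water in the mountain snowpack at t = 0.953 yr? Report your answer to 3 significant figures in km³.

Residence time τ = M₀/F₀ = 0.6054 yr. The eventual steady state is M_∞ = M₀·(F₁/F₀) = 16.86 × 57.90/27.85 = 35.052 km³.
The anomaly ΔM(t) = M(t) − M_∞ decays as ΔM₀·e^(−t/τ) with ΔM₀ = 16.86 − 35.052 = −18.19 km³.
At t = 0.953 yr, e^(−t/τ) = e^(−1.574) = 0.2072, so ΔM = −3.769 km³ and M = 35.052 − 3.769 = 31.283 km³.

31.3 km³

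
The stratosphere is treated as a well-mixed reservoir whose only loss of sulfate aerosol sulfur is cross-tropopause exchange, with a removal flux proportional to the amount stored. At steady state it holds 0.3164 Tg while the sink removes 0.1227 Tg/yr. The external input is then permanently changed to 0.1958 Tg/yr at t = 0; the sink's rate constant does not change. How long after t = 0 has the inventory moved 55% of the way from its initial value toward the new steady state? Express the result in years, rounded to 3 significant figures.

2.06 yr

τ = M₀/F₀ = 0.3164/0.1227 = 2.579 yr.
The remaining gap fraction is e^(−t/τ); 55% covered ⇒ e^(−t/τ) = 0.450.
t = −τ ln(0.450) = 2.579 × 0.7985 = 2.059 yr.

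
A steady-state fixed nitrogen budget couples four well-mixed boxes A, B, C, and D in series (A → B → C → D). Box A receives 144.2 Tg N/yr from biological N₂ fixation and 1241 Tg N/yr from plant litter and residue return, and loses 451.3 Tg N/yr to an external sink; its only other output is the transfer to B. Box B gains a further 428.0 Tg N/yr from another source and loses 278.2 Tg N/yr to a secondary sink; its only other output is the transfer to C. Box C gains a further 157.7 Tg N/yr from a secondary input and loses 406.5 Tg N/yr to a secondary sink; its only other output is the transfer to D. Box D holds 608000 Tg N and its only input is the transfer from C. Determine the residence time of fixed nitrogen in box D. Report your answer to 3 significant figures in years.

728 yr

Box A: F(A→B) = (144.2 + 1241) − 451.3 = 933.90 Tg N/yr.
Box B: F(B→C) = (933.90 + 428.0) − 278.2 = 1083.7 Tg N/yr.
Box C: F(C→D) = (1083.7 + 157.7) − 406.5 = 834.90 Tg N/yr.
Box D throughput = its input = 834.90 Tg N/yr; τ = 608000 / 834.90 = 728.2 yr.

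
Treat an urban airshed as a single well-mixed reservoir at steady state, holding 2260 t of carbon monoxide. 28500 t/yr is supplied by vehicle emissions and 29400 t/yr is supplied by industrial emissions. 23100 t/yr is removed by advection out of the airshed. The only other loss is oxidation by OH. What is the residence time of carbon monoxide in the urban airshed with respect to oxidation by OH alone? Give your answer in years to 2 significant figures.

At steady state ΣF_in = ΣF_out.
ΣF_in = 28500 + 29400 = 57900 t/yr.
Oxidation by OH flux = ΣF_in − (23100) = 57900 − 23100 = 34800 t/yr.
τ = M / F = 2260 / 34800 = 0.06494 yr.

0.065 yr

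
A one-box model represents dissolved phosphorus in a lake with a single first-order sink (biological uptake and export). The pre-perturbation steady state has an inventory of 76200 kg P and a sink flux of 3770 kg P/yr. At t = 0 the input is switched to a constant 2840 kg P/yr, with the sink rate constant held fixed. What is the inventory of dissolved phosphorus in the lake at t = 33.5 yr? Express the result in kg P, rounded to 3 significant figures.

61000 kg P

τ = M₀/F₀ = 76200/3770 = 20.21 yr; rate constant k = 1/τ.
New steady state M_∞ = F₁/k = F₁·τ = 2840 × 20.21 = 57403 kg P.
M(t) = M_∞ + (M₀ − M_∞)·e^(−t/τ); t/τ = 33.5/20.21 = 1.657, so e^(−t/τ) = 0.1906.
M(t) = 57403 + 18800 × 0.1906 = 60986 kg P.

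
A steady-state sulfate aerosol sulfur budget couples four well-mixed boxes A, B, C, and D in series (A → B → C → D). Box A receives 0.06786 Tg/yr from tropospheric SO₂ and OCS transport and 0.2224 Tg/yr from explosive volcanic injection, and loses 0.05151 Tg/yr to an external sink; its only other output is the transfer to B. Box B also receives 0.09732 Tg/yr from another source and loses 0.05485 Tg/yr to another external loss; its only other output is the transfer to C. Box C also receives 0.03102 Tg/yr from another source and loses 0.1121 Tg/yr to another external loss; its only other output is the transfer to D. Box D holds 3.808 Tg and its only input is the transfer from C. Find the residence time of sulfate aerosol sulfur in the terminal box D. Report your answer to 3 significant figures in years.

Box A: F(A→B) = (0.06786 + 0.2224) − 0.05151 = 0.23875 Tg/yr.
Box B: F(B→C) = (0.23875 + 0.09732) − 0.05485 = 0.28122 Tg/yr.
Box C: F(C→D) = (0.28122 + 0.03102) − 0.1121 = 0.20014 Tg/yr.
Box D throughput = its input = 0.20014 Tg/yr; τ = 3.808 / 0.20014 = 19.03 yr.

19.0 yr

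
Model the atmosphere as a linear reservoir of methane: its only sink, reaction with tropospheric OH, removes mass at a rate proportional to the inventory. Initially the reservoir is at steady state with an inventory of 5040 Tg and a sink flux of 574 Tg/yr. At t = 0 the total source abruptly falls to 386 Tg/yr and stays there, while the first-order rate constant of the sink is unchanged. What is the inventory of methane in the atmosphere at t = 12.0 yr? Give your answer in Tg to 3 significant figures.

τ = M₀/F₀ = 5040/574 = 8.780 yr; rate constant k = 1/τ.
New steady state M_∞ = F₁/k = F₁·τ = 386 × 8.780 = 3389.3 Tg.
M(t) = M_∞ + (M₀ − M_∞)·e^(−t/τ); t/τ = 12.0/8.780 = 1.367, so e^(−t/τ) = 0.2550.
M(t) = 3389.3 + 1651 × 0.2550 = 3810.1 Tg.

3810 Tg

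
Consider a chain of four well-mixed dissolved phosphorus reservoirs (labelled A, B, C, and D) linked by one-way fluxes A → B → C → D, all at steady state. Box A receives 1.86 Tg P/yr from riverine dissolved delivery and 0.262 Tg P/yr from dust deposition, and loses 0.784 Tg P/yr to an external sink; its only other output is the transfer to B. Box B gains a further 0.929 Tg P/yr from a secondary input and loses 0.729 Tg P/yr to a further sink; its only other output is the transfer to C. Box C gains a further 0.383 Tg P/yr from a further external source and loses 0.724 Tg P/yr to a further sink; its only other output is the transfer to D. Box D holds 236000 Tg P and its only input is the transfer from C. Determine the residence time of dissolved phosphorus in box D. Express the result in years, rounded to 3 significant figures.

Box A: F(A→B) = (1.86 + 0.262) − 0.784 = 1.3380 Tg P/yr.
Box B: F(B→C) = (1.3380 + 0.929) − 0.729 = 1.5380 Tg P/yr.
Box C: F(C→D) = (1.5380 + 0.383) − 0.724 = 1.1970 Tg P/yr.
Box D throughput = its input = 1.1970 Tg P/yr; τ = 236000 / 1.1970 = 197200 yr.

197000 yr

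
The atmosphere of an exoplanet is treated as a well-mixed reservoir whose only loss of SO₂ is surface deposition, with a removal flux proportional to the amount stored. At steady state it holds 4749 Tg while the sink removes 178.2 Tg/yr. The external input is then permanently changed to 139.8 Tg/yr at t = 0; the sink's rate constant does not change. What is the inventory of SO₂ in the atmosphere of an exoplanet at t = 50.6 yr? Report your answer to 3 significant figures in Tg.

The sink rate constant is k = F₀/M₀ = 178.2/4749 = 0.03752 yr⁻¹.
Solving dM/dt = F₁ − kM with M(0) = M₀ gives M(t) = F₁/k + (M₀ − F₁/k)·e^(−kt).
F₁/k = 139.8/0.03752 = 3725.6 Tg; kt = 0.03752 × 50.6 = 1.899, e^(−kt) = 0.1498.
M(50.6) = 3725.6 + (4749 − 3725.6) × 0.1498 = 3725.6 + 153.3 = 3878.9 Tg.

3880 Tg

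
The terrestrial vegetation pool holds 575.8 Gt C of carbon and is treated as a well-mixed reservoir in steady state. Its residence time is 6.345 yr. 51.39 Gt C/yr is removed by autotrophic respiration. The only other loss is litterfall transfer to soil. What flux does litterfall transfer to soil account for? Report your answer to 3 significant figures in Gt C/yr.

Total removal F = M/τ = 575.8 / 6.345 = 90.75 Gt C/yr.
Litterfall transfer to soil = F − (51.39) = 90.75 − 51.39 = 39.36 Gt C/yr.

39.4 Gt C/yr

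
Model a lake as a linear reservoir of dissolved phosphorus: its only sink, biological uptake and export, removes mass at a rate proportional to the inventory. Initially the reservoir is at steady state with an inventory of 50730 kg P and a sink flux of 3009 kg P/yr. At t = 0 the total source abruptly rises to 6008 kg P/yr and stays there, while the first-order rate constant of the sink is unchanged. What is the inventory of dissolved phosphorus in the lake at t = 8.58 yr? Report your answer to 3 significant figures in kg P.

τ = M₀/F₀ = 50730/3009 = 16.86 yr; rate constant k = 1/τ.
New steady state M_∞ = F₁/k = F₁·τ = 6008 × 16.86 = 101290 kg P.
M(t) = M_∞ + (M₀ − M_∞)·e^(−t/τ); t/τ = 8.58/16.86 = 0.5089, so e^(−t/τ) = 0.6011.
M(t) = 101290 − 50560 × 0.6011 = 70897 kg P.

70900 kg P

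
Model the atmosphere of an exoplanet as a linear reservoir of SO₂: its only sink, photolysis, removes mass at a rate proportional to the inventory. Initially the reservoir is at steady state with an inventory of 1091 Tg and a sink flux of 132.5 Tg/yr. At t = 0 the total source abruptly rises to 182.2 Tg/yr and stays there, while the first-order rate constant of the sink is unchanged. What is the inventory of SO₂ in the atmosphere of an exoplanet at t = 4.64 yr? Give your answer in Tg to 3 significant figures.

The sink rate constant is k = F₀/M₀ = 132.5/1091 = 0.1214 yr⁻¹.
Solving dM/dt = F₁ − kM with M(0) = M₀ gives M(t) = F₁/k + (M₀ − F₁/k)·e^(−kt).
F₁/k = 182.2/0.1214 = 1500.2 Tg; kt = 0.1214 × 4.64 = 0.5635, e^(−kt) = 0.5692.
M(4.64) = 1500.2 + (1091 − 1500.2) × 0.5692 = 1500.2 − 232.9 = 1267.3 Tg.

1270 Tg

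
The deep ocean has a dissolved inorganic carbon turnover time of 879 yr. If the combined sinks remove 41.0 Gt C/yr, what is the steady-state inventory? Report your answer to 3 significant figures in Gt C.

36000 Gt C

τ = M/F ⇒ M = τ × F = 879 × 41.0 = 36040 Gt C.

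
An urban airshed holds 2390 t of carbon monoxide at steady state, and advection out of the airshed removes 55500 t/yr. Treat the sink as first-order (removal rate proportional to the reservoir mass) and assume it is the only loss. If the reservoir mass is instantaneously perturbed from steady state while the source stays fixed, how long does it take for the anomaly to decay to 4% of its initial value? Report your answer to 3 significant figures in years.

For a linear reservoir the anomaly decays as exp(−t/τ) with τ = M/F = 2390/55500 = 0.04306 yr.
exp(−t/τ) = 0.04 ⇒ t = −τ ln(0.04) = 0.04306 × 3.219 = 0.1386 yr.

0.139 yr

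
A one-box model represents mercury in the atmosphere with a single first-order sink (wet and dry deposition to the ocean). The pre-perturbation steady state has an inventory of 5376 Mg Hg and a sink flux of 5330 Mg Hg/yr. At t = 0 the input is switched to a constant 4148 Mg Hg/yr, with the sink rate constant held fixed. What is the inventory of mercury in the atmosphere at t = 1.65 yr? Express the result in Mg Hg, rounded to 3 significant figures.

τ = M₀/F₀ = 5376/5330 = 1.009 yr; rate constant k = 1/τ.
New steady state M_∞ = F₁/k = F₁·τ = 4148 × 1.009 = 4183.8 Mg Hg.
M(t) = M_∞ + (M₀ − M_∞)·e^(−t/τ); t/τ = 1.65/1.009 = 1.636, so e^(−t/τ) = 0.1948.
M(t) = 4183.8 + 1192 × 0.1948 = 4416.0 Mg Hg.

4420 Mg Hg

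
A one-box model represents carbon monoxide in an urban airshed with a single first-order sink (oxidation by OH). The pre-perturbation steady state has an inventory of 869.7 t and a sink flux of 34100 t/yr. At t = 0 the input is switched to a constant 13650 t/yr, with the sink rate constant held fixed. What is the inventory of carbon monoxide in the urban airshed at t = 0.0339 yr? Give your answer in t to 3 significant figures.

The sink rate constant is k = F₀/M₀ = 34100/869.7 = 39.21 yr⁻¹.
Solving dM/dt = F₁ − kM with M(0) = M₀ gives M(t) = F₁/k + (M₀ − F₁/k)·e^(−kt).
F₁/k = 13650/39.21 = 348.14 t; kt = 39.21 × 0.0339 = 1.329, e^(−kt) = 0.2647.
M(0.0339) = 348.14 + (869.7 − 348.14) × 0.2647 = 348.14 + 138.1 = 486.19 t.

486 t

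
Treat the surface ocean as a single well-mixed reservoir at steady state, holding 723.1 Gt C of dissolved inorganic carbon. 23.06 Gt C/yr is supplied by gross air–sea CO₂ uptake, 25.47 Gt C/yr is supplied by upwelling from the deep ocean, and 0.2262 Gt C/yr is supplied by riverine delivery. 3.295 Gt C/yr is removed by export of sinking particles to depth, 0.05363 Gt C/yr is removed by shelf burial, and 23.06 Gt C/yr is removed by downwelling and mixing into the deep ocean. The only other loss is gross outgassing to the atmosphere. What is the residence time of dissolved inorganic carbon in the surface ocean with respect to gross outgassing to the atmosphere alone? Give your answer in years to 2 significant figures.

At steady state ΣF_in = ΣF_out.
ΣF_in = 23.06 + 25.47 + 0.2262 = 48.756 Gt C/yr.
Gross outgassing to the atmosphere flux = ΣF_in − (3.295 + 0.05363 + 23.06) = 48.756 − 26.41 = 22.35 Gt C/yr.
τ = M / F = 723.1 / 22.35 = 32.36 yr.

32 yr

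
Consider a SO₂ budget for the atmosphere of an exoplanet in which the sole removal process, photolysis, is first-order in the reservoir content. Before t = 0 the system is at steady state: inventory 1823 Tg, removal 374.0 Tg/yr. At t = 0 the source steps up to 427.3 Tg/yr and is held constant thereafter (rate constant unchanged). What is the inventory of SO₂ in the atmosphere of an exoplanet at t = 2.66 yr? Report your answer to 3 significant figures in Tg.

The sink rate constant is k = F₀/M₀ = 374.0/1823 = 0.2052 yr⁻¹.
Solving dM/dt = F₁ − kM with M(0) = M₀ gives M(t) = F₁/k + (M₀ − F₁/k)·e^(−kt).
F₁/k = 427.3/0.2052 = 2082.8 Tg; kt = 0.2052 × 2.66 = 0.5457, e^(−kt) = 0.5794.
M(2.66) = 2082.8 + (1823 − 2082.8) × 0.5794 = 2082.8 − 150.5 = 1932.3 Tg.

1930 Tg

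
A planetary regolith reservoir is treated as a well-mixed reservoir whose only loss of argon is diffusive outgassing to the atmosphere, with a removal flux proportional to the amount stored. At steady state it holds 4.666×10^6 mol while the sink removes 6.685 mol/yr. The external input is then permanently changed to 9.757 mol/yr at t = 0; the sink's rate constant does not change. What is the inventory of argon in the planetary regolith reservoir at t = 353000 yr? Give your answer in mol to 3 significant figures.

τ = M₀/F₀ = 4.666×10^6/6.685 = 698000 yr; rate constant k = 1/τ.
New steady state M_∞ = F₁/k = F₁·τ = 9.757 × 698000 = 6.8102×10^6 mol.
M(t) = M_∞ + (M₀ − M_∞)·e^(−t/τ); t/τ = 353000/698000 = 0.5057, so e^(−t/τ) = 0.6031.
M(t) = 6.8102×10^6 − 2.144×10^6 × 0.6031 = 5.5171×10^6 mol.

5.52×10^6 mol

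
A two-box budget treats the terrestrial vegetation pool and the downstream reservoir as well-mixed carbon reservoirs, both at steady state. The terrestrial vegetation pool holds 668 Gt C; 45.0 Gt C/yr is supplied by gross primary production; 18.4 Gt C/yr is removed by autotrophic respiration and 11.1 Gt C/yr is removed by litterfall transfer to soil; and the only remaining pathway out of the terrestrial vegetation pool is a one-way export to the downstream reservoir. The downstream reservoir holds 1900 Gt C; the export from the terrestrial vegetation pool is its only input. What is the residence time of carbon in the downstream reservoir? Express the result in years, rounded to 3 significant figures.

Balance the terrestrial vegetation pool: ΣF_in = 45.000 Gt C/yr.
Export to the downstream reservoir = ΣF_in − (18.4 + 11.1) = 15.500 Gt C/yr.
At steady state the output of the downstream reservoir equals its input, 15.500 Gt C/yr.
τ = M / F = 1900 / 15.500 = 122.6 yr.

123 yr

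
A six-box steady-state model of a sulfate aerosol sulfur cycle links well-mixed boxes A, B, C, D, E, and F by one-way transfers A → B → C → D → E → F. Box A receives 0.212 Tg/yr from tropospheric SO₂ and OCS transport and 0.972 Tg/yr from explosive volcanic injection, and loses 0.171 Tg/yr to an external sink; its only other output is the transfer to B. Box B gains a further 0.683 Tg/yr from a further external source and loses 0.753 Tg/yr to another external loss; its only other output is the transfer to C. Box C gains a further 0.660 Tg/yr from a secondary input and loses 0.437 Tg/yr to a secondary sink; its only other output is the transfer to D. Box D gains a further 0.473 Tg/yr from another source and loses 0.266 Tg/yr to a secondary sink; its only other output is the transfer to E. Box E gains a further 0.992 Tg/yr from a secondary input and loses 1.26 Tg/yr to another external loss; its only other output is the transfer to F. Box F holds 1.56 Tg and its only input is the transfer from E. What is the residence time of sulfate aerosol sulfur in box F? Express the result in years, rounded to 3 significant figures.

Box A: F(A→B) = (0.212 + 0.972) − 0.171 = 1.0130 Tg/yr.
Box B: F(B→C) = (1.0130 + 0.683) − 0.753 = 0.94300 Tg/yr.
Box C: F(C→D) = (0.94300 + 0.660) − 0.437 = 1.1660 Tg/yr.
Box D: F(D→E) = (1.1660 + 0.473) − 0.266 = 1.3730 Tg/yr.
Box E: F(E→F) = (1.3730 + 0.992) − 1.26 = 1.1050 Tg/yr.
Box F throughput = its input = 1.1050 Tg/yr; τ = 1.56 / 1.1050 = 1.412 yr.

1.41 yr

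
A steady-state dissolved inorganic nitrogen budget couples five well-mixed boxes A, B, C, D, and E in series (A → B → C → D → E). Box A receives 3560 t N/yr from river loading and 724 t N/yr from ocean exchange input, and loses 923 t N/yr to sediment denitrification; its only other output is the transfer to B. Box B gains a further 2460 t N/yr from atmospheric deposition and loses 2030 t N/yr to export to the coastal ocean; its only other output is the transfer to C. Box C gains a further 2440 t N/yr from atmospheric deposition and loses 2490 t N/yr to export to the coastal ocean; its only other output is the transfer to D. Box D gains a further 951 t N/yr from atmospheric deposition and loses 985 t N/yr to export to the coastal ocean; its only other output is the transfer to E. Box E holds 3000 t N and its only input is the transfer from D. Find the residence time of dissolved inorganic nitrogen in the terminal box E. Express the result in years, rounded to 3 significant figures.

0.809 yr

Box A: F(A→B) = (3560 + 724) − 923 = 3361.0 t N/yr.
Box B: F(B→C) = (3361.0 + 2460) − 2030 = 3791.0 t N/yr.
Box C: F(C→D) = (3791.0 + 2440) − 2490 = 3741.0 t N/yr.
Box D: F(D→E) = (3741.0 + 951) − 985 = 3707.0 t N/yr.
Box E throughput = its input = 3707.0 t N/yr; τ = 3000 / 3707.0 = 0.8093 yr.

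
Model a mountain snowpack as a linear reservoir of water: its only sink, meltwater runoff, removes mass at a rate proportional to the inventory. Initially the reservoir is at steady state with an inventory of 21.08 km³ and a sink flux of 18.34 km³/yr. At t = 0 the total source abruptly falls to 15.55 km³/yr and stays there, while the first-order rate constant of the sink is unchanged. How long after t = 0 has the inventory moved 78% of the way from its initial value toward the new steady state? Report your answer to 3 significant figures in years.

1.74 yr

τ = M₀/F₀ = 21.08/18.34 = 1.149 yr.
The remaining gap fraction is e^(−t/τ); 78% covered ⇒ e^(−t/τ) = 0.220.
t = −τ ln(0.220) = 1.149 × 1.514 = 1.740 yr.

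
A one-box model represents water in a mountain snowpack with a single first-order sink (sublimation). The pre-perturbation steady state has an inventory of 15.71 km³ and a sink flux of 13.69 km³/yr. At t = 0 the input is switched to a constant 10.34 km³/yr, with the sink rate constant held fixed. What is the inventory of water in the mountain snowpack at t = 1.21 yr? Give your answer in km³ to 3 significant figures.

13.2 km³

The sink rate constant is k = F₀/M₀ = 13.69/15.71 = 0.8714 yr⁻¹.
Solving dM/dt = F₁ − kM with M(0) = M₀ gives M(t) = F₁/k + (M₀ − F₁/k)·e^(−kt).
F₁/k = 10.34/0.8714 = 11.866 km³; kt = 0.8714 × 1.21 = 1.054, e^(−kt) = 0.3484.
M(1.21) = 11.866 + (15.71 − 11.866) × 0.3484 = 11.866 + 1.339 = 13.205 km³.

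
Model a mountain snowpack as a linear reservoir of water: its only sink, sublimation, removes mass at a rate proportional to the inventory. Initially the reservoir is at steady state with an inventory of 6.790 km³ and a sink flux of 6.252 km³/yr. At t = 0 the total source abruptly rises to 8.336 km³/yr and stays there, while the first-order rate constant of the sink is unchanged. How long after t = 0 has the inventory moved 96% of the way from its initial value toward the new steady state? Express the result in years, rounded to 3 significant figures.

3.50 yr

τ = M₀/F₀ = 6.790/6.252 = 1.086 yr.
The remaining gap fraction is e^(−t/τ); 96% covered ⇒ e^(−t/τ) = 0.0400.
t = −τ ln(0.0400) = 1.086 × 3.219 = 3.496 yr.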